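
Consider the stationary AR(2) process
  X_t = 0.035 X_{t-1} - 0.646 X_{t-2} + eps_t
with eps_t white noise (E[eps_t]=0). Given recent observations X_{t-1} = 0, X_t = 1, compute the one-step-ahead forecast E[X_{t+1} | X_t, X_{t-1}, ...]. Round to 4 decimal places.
E[X_{t+1} \mid \mathcal F_t] = 0.0350

For an AR(p) model X_t = c + sum_i phi_i X_{t-i} + eps_t, the
one-step-ahead conditional mean is
  E[X_{t+1} | X_t, ...] = c + sum_i phi_i X_{t+1-i}.
Substitute known values:
  E[X_{t+1} | ...] = (0.035) * (1) + (-0.646) * (0)
                   = 0.0350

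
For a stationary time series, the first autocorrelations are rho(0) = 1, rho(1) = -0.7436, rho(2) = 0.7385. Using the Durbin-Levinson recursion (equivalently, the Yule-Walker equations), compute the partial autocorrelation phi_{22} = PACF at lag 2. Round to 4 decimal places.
\phi_{22} = 0.4151

The PACF at lag k is phi_{kk}, the last component of the solution
to the Yule-Walker system G_k phi = r_k where
  (G_k)_{ij} = rho(|i - j|), (r_k)_i = rho(i), i,j = 1..k.
Equivalently, Durbin-Levinson gives phi_{kk} iteratively:
  phi_{11} = rho(1)
  phi_{kk} = [rho(k) - sum_{j=1..k-1} phi_{k-1,j} rho(k-j)]
            / [1 - sum_{j=1..k-1} phi_{k-1,j} rho(j)],
  phi_{k,j} = phi_{k-1,j} - phi_{kk} phi_{k-1,k-j},  j = 1..k-1.
Step k = 1:
  phi_11 = rho(1) = -0.7436.
Step k = 2:
  phi_22 = [rho(2) - phi_11 rho(1)] / [1 - phi_11 rho(1)] = [0.7385 - (-0.7436)(-0.7436)] / [1 - (-0.7436)(-0.7436)]
         = 0.18555904 / 0.44705904 = 0.4151.
Therefore phi_{22} = 0.4151.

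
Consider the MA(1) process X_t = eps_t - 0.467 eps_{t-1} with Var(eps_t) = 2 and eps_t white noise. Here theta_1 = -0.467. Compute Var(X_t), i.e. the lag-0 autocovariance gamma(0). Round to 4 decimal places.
\gamma(0) = 2.4362

For an MA(q) process X_t = eps_t + sum_i theta_i eps_{t-i} with
Var(eps_t) = sigma^2, the variance is
  gamma(0) = sigma^2 * (1 + sum_i theta_i^2).
  sum_i theta_i^2 = (-0.467)^2 = 0.218089.
  gamma(0) = 2 * (1 + 0.218089) = 2 * 1.218089 = 2.436178, which rounds to 2.4362.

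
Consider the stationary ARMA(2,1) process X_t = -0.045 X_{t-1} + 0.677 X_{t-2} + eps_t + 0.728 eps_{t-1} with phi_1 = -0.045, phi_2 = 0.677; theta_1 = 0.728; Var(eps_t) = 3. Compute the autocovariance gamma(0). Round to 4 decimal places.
\gamma(0) = 7.4957

Multiply the model equation by X_{t-k} and take expectations. With theta_0 = psi_0 = 1 and psi_j the MA(infinity) weights, this gives
  gamma(k) - sum_i phi_i gamma(k-i) = c_k,
  c_k = sigma^2 * sum_{j=k..q} theta_j psi_{j-k}   (c_k = 0 for k > q),
using gamma(-m) = gamma(m).
psi-weights needed (psi_j = theta_j + sum_i phi_i psi_{j-i}):
  psi_1 = theta_1 + phi_1 = 0.728 + (-0.045) = 0.683
Right-hand sides:
  c_0 = sigma^2 (1 + theta_1 psi_1) = 3 * (1 + (0.728)(0.683)) = 3 * 1.497224 = 4.491672
  c_1 = sigma^2 theta_1 = 3 * (0.728) = 2.184
  c_2 = 0
Equations for k = 0, 1, 2 (AR order 2, c_2 = 0):
  (E0) gamma(0) = phi_1 gamma(1) + phi_2 gamma(2) + c_0
  (E1) gamma(1) = phi_1 gamma(0) + phi_2 gamma(1) + c_1
  (E2) gamma(2) = phi_1 gamma(1) + phi_2 gamma(0)
From (E1): gamma(1) = A gamma(0) + B with
  A = phi_1 / (1 - phi_2) = -0.045 / 0.323 = -0.139319,   B = c_1 / (1 - phi_2) = 2.184 / 0.323 = 6.76161.
Insert (E2) into (E0): gamma(0) (1 - phi_2^2) = phi_1 (1 + phi_2) gamma(1) + c_0.
  phi_1 (1 + phi_2) = (-0.045)(1.677) = -0.075465,   1 - phi_2^2 = 0.541671.
Replace gamma(1) by A gamma(0) + B and collect gamma(0):
  gamma(0) [0.541671 - (-0.075465)(-0.139319)] = (-0.075465)(6.76161) + 4.491672
  gamma(0) * 0.531157 = 3.981407
  gamma(0) = 3.981407 / 0.531157 = 7.495721.
Therefore gamma(0) = 7.4957 (to 4 decimal places).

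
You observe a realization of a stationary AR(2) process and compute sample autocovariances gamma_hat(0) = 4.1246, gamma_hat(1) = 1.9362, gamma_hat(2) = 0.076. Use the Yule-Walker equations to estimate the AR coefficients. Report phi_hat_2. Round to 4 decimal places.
\hat\phi_{2} = -0.2590

The Yule-Walker equations for an AR(p) process read, in matrix form,
  Gamma_p phi = r_p,   with   (Gamma_p)_{ij} = gamma(|i - j|),
                       (r_p)_i = gamma(i),   i,j = 1..p.
Substitute the sample gammas (Toeplitz matrix and right-hand side of size 2):
  Gamma_p = [[4.1246, 1.9362], [1.9362, 4.1246]]
  r_p     = [1.9362, 0.076]
Written out:
  4.1246 phi_1 + 1.9362 phi_2 = 1.9362
  1.9362 phi_1 + 4.1246 phi_2 = 0.076
Solve by Cramer's rule:
  det = gamma(0)^2 - gamma(1)^2 = (4.1246)^2 - (1.9362)^2 = 17.01232516 - 3.74887044 = 13.26345472
  phi_hat_1 = [gamma(1) gamma(0) - gamma(1) gamma(2)] / det = [(1.9362)(4.1246) - (1.9362)(0.076)] / 13.26345472 = 7.83889932 / 13.26345472 = 0.591
  phi_hat_2 = [gamma(0) gamma(2) - gamma(1)^2] / det = [(4.1246)(0.076) - (1.9362)^2] / 13.26345472 = -3.43540084 / 13.26345472 = -0.259
So phi_hat = [0.5910, -0.2590].
Therefore phi_hat_2 = -0.2590.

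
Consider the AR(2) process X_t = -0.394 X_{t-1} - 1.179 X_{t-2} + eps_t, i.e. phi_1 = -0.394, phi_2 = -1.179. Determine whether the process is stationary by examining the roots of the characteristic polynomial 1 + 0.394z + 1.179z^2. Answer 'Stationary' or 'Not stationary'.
\text{Not stationary}

The AR(p) characteristic polynomial is P(z) = 1 + 0.394z + 1.179z^2.
Stationarity requires all roots to lie outside the unit circle, i.e. |z| > 1 for every root.
Set 1 + (0.394) z + (1.179) z^2 = 0, i.e. a z^2 + b z + c = 0 with a = 1.179, b = 0.394, c = 1.
Discriminant D = b^2 - 4ac = (0.394)^2 - 4*(1.179)*1 = 0.155236 - (4.716) = -4.560764.
D < 0, so the roots are the complex-conjugate pair z = (-b +/- i sqrt(-D)) / (2a) = -0.1671 +/- 0.9057i.
For a conjugate pair |z|^2 = z * conj(z) = (product of roots) = c/a = 1/(1.179) = 0.848176, so |z| = sqrt(0.848176) = 0.921 for both roots.
Moduli of all roots: 0.9210, 0.9210.
All moduli strictly greater than 1? No.
Verdict: Not stationary.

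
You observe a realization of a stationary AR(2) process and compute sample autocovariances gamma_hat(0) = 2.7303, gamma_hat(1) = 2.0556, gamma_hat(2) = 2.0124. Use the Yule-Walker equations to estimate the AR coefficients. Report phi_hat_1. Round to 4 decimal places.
\hat\phi_{1} = 0.4570

The Yule-Walker equations for an AR(p) process read, in matrix form,
  Gamma_p phi = r_p,   with   (Gamma_p)_{ij} = gamma(|i - j|),
                       (r_p)_i = gamma(i),   i,j = 1..p.
Substitute the sample gammas (Toeplitz matrix and right-hand side of size 2):
  Gamma_p = [[2.7303, 2.0556], [2.0556, 2.7303]]
  r_p     = [2.0556, 2.0124]
Written out:
  2.7303 phi_1 + 2.0556 phi_2 = 2.0556
  2.0556 phi_1 + 2.7303 phi_2 = 2.0124
Solve by Cramer's rule:
  det = gamma(0)^2 - gamma(1)^2 = (2.7303)^2 - (2.0556)^2 = 7.45453809 - 4.22549136 = 3.22904673
  phi_hat_1 = [gamma(1) gamma(0) - gamma(1) gamma(2)] / det = [(2.0556)(2.7303) - (2.0556)(2.0124)] / 3.22904673 = 1.47571524 / 3.22904673 = 0.457
  phi_hat_2 = [gamma(0) gamma(2) - gamma(1)^2] / det = [(2.7303)(2.0124) - (2.0556)^2] / 3.22904673 = 1.26896436 / 3.22904673 = 0.393
So phi_hat = [0.4570, 0.3930].
Therefore phi_hat_1 = 0.4570.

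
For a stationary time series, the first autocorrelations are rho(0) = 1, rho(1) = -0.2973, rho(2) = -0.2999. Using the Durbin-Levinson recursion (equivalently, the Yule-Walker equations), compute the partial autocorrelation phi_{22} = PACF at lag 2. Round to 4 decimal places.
\phi_{22} = -0.4259

The PACF at lag k is phi_{kk}, the last component of the solution
to the Yule-Walker system G_k phi = r_k where
  (G_k)_{ij} = rho(|i - j|), (r_k)_i = rho(i), i,j = 1..k.
Equivalently, Durbin-Levinson gives phi_{kk} iteratively:
  phi_{11} = rho(1)
  phi_{kk} = [rho(k) - sum_{j=1..k-1} phi_{k-1,j} rho(k-j)]
            / [1 - sum_{j=1..k-1} phi_{k-1,j} rho(j)],
  phi_{k,j} = phi_{k-1,j} - phi_{kk} phi_{k-1,k-j},  j = 1..k-1.
Step k = 1:
  phi_11 = rho(1) = -0.2973.
Step k = 2:
  phi_22 = [rho(2) - phi_11 rho(1)] / [1 - phi_11 rho(1)] = [-0.2999 - (-0.2973)(-0.2973)] / [1 - (-0.2973)(-0.2973)]
         = -0.38828729 / 0.91161271 = -0.4259.
Therefore phi_{22} = -0.4259.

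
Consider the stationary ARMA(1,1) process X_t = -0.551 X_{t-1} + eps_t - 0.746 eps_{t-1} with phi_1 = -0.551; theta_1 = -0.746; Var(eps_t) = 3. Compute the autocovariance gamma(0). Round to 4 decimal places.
\gamma(0) = 10.2467

Multiply the model equation by X_{t-k} and take expectations. With theta_0 = psi_0 = 1 and psi_j the MA(infinity) weights, this gives
  gamma(k) - sum_i phi_i gamma(k-i) = c_k,
  c_k = sigma^2 * sum_{j=k..q} theta_j psi_{j-k}   (c_k = 0 for k > q),
using gamma(-m) = gamma(m).
psi-weights needed (psi_j = theta_j + sum_i phi_i psi_{j-i}):
  psi_1 = theta_1 + phi_1 = -0.746 + (-0.551) = -1.297
Right-hand sides:
  c_0 = sigma^2 (1 + theta_1 psi_1) = 3 * (1 + (-0.746)(-1.297)) = 3 * 1.967562 = 5.902686
  c_1 = sigma^2 theta_1 = 3 * (-0.746) = -2.238
  c_2 = 0
Equations for k = 0 and k = 1 (AR order 1):
  gamma(0) = phi_1 gamma(1) + c_0
  gamma(1) = phi_1 gamma(0) + c_1
Substituting the second into the first: gamma(0) (1 - phi_1^2) = c_0 + phi_1 c_1, so
  gamma(0) = (c_0 + phi_1 c_1) / (1 - phi_1^2) = (5.902686 + (-0.551)(-2.238)) / (1 - (-0.551)^2) = 7.135824 / 0.696399 = 10.246746.
Therefore gamma(0) = 10.2467 (to 4 decimal places).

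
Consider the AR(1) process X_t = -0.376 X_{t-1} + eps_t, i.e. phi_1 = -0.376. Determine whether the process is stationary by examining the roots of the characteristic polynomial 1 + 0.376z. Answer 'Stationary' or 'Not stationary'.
\text{Stationary}

The AR(p) characteristic polynomial is P(z) = 1 + 0.376z.
Stationarity requires all roots to lie outside the unit circle, i.e. |z| > 1 for every root.
This is linear in z: 1 + (0.376) z = 0  =>  z = -1/(0.376) = -2.659574,  |z| = 2.659574.
Moduli of all roots: 2.6596.
All moduli strictly greater than 1? Yes.
Verdict: Stationary.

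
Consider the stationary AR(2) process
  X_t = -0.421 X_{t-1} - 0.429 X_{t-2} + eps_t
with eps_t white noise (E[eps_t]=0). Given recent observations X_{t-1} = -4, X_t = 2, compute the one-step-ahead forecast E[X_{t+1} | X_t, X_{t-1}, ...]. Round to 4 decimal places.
E[X_{t+1} \mid \mathcal F_t] = 0.8740

For an AR(p) model X_t = c + sum_i phi_i X_{t-i} + eps_t, the
one-step-ahead conditional mean is
  E[X_{t+1} | X_t, ...] = c + sum_i phi_i X_{t+1-i}.
Substitute known values:
  E[X_{t+1} | ...] = (-0.421) * (2) + (-0.429) * (-4)
                   = 0.8740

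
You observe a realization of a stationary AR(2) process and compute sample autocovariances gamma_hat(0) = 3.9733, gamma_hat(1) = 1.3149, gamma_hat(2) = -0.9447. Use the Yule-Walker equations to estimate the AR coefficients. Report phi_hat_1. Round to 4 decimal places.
\hat\phi_{1} = 0.4600

The Yule-Walker equations for an AR(p) process read, in matrix form,
  Gamma_p phi = r_p,   with   (Gamma_p)_{ij} = gamma(|i - j|),
                       (r_p)_i = gamma(i),   i,j = 1..p.
Substitute the sample gammas (Toeplitz matrix and right-hand side of size 2):
  Gamma_p = [[3.9733, 1.3149], [1.3149, 3.9733]]
  r_p     = [1.3149, -0.9447]
Written out:
  3.9733 phi_1 + 1.3149 phi_2 = 1.3149
  1.3149 phi_1 + 3.9733 phi_2 = -0.9447
Solve by Cramer's rule:
  det = gamma(0)^2 - gamma(1)^2 = (3.9733)^2 - (1.3149)^2 = 15.78711289 - 1.72896201 = 14.05815088
  phi_hat_1 = [gamma(1) gamma(0) - gamma(1) gamma(2)] / det = [(1.3149)(3.9733) - (1.3149)(-0.9447)] / 14.05815088 = 6.4666782 / 14.05815088 = 0.46
  phi_hat_2 = [gamma(0) gamma(2) - gamma(1)^2] / det = [(3.9733)(-0.9447) - (1.3149)^2] / 14.05815088 = -5.48253852 / 14.05815088 = -0.39
So phi_hat = [0.4600, -0.3900].
Therefore phi_hat_1 = 0.4600.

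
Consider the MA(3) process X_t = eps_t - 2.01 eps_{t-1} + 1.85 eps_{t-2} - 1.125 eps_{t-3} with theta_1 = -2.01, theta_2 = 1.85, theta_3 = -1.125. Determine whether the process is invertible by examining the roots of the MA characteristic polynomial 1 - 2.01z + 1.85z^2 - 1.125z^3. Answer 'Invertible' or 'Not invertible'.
\text{Not invertible}

The MA(q) characteristic polynomial is P(z) = 1 - 2.01z + 1.85z^2 - 1.125z^3.
Invertibility requires all roots to lie outside the unit circle, i.e. |z| > 1 for every root.
Degree 3: look for a simple real root z0 first, then factor out (1 - z/z0) and solve the remaining quadratic.
Testing z0 = 0.8: P(0.8) = 1 + (-2.01)(0.8) + (1.85)(0.8)^2 + (-1.125)(0.8)^3
  = 1 + (-1.608) + (1.184) + (-0.576) = 0.  So z_0 = 0.8 is a root, |z_0| = 0.8.
Divide out the factor (1 - 1.25 z) = (1 - z/z0) (since 1/z0 = 1.25):
  P(z) = (1 - 1.25 z)(1 + (-0.76) z + (0.9) z^2)
  [check: z-coef -0.76 - (1.25) = -2.01; z^2-coef 0.9 - (1.25)(-0.76) = 1.85; z^3-coef -(1.25)(0.9) = -1.125.]
Remaining roots from the quadratic factor 1 + (-0.76) z + (0.9) z^2:
  Set 1 + (-0.76) z + (0.9) z^2 = 0, i.e. a z^2 + b z + c = 0 with a = 0.9, b = -0.76, c = 1.
  Discriminant D = b^2 - 4ac = (-0.76)^2 - 4*(0.9)*1 = 0.5776 - (3.6) = -3.0224.
  D < 0, so the roots are the complex-conjugate pair z = (-b +/- i sqrt(-D)) / (2a) = 0.4222 +/- 0.9658i.
  For a conjugate pair |z|^2 = z * conj(z) = (product of roots) = c/a = 1/(0.9) = 1.111111, so |z| = sqrt(1.111111) = 1.0541 for both roots.
Moduli of all roots: 0.8000, 1.0541, 1.0541.
All moduli strictly greater than 1? No.
Verdict: Not invertible.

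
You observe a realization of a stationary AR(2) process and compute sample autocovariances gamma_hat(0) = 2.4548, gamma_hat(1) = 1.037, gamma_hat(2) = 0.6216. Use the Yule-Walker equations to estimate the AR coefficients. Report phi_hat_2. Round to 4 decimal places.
\hat\phi_{2} = 0.0910

The Yule-Walker equations for an AR(p) process read, in matrix form,
  Gamma_p phi = r_p,   with   (Gamma_p)_{ij} = gamma(|i - j|),
                       (r_p)_i = gamma(i),   i,j = 1..p.
Substitute the sample gammas (Toeplitz matrix and right-hand side of size 2):
  Gamma_p = [[2.4548, 1.037], [1.037, 2.4548]]
  r_p     = [1.037, 0.6216]
Written out:
  2.4548 phi_1 + 1.037 phi_2 = 1.037
  1.037 phi_1 + 2.4548 phi_2 = 0.6216
Solve by Cramer's rule:
  det = gamma(0)^2 - gamma(1)^2 = (2.4548)^2 - (1.037)^2 = 6.02604304 - 1.075369 = 4.95067404
  phi_hat_1 = [gamma(1) gamma(0) - gamma(1) gamma(2)] / det = [(1.037)(2.4548) - (1.037)(0.6216)] / 4.95067404 = 1.9010284 / 4.95067404 = 0.384
  phi_hat_2 = [gamma(0) gamma(2) - gamma(1)^2] / det = [(2.4548)(0.6216) - (1.037)^2] / 4.95067404 = 0.45053468 / 4.95067404 = 0.091
So phi_hat = [0.3840, 0.0910].
Therefore phi_hat_2 = 0.0910.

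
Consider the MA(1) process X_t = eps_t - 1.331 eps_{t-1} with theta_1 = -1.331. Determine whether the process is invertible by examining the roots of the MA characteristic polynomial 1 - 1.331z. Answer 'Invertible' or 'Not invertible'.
\text{Not invertible}

The MA(q) characteristic polynomial is P(z) = 1 - 1.331z.
Invertibility requires all roots to lie outside the unit circle, i.e. |z| > 1 for every root.
This is linear in z: 1 + (-1.331) z = 0  =>  z = -1/(-1.331) = 0.751315,  |z| = 0.751315.
Moduli of all roots: 0.7513.
All moduli strictly greater than 1? No.
Verdict: Not invertible.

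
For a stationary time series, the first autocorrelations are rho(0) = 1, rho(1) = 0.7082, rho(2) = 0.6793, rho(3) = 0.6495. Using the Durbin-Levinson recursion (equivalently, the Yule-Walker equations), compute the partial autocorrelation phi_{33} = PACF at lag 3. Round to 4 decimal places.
\phi_{33} = 0.2010

The PACF at lag k is phi_{kk}, the last component of the solution
to the Yule-Walker system G_k phi = r_k where
  (G_k)_{ij} = rho(|i - j|), (r_k)_i = rho(i), i,j = 1..k.
Equivalently, Durbin-Levinson gives phi_{kk} iteratively:
  phi_{11} = rho(1)
  phi_{kk} = [rho(k) - sum_{j=1..k-1} phi_{k-1,j} rho(k-j)]
            / [1 - sum_{j=1..k-1} phi_{k-1,j} rho(j)],
  phi_{k,j} = phi_{k-1,j} - phi_{kk} phi_{k-1,k-j},  j = 1..k-1.
Step k = 1:
  phi_11 = rho(1) = 0.7082.
Step k = 2:
  phi_22 = [rho(2) - phi_11 rho(1)] / [1 - phi_11 rho(1)] = [0.6793 - (0.7082)(0.7082)] / [1 - (0.7082)(0.7082)]
         = 0.17775276 / 0.49845276 = 0.356609.
  Update: phi_21 = phi_11 - phi_22 phi_11 = 0.7082 - (0.356609)(0.7082) = 0.455649.
Step k = 3:
  phi_33 = [rho(3) - phi_21 rho(2) - phi_22 rho(1)] / [1 - phi_21 rho(1) - phi_22 rho(2)]
    numerator   = 0.6495 - (0.455649)(0.6793) - (0.356609)(0.7082) = 0.08742679
    denominator = 1 - (0.455649)(0.7082) - (0.356609)(0.6793) = 0.43506452
  phi_33 = 0.08742679 / 0.43506452 = 0.201.
Therefore phi_{33} = 0.2010.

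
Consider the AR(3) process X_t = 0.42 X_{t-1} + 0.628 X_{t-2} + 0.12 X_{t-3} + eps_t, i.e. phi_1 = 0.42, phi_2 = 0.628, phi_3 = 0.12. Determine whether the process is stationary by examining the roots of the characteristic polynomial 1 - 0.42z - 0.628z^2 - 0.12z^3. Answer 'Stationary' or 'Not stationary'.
\text{Not stationary}

The AR(p) characteristic polynomial is P(z) = 1 - 0.42z - 0.628z^2 - 0.12z^3.
Stationarity requires all roots to lie outside the unit circle, i.e. |z| > 1 for every root.
Degree 3: look for a simple real root z0 first, then factor out (1 - z/z0) and solve the remaining quadratic.
Testing z0 = -2.5: P(-2.5) = 1 + (-0.42)(-2.5) + (-0.628)(-2.5)^2 + (-0.12)(-2.5)^3
  = 1 + (1.05) + (-3.925) + (1.875) = 0.  So z_0 = -2.5 is a root, |z_0| = 2.5.
Divide out the factor (1 + 0.4 z) = (1 - z/z0) (since 1/z0 = -0.4):
  P(z) = (1 + 0.4 z)(1 + (-0.82) z + (-0.3) z^2)
  [check: z-coef -0.82 - (-0.4) = -0.42; z^2-coef -0.3 - (-0.4)(-0.82) = -0.628; z^3-coef -(-0.4)(-0.3) = -0.12.]
Remaining roots from the quadratic factor 1 + (-0.82) z + (-0.3) z^2:
  Set 1 + (-0.82) z + (-0.3) z^2 = 0, i.e. a z^2 + b z + c = 0 with a = -0.3, b = -0.82, c = 1.
  Discriminant D = b^2 - 4ac = (-0.82)^2 - 4*(-0.3)*1 = 0.6724 - (-1.2) = 1.8724.
  D >= 0, so the roots are real: z = (-b +/- sqrt(D)) / (2a) = (0.82 +/- 1.368357) / (-0.6).
    z_1 = (0.82 + 1.368357) / (-0.6) = -3.6473,   |z_1| = 3.6473.
    z_2 = (0.82 - 1.368357) / (-0.6) = 0.9139,   |z_2| = 0.9139.
Moduli of all roots: 2.5000, 3.6473, 0.9139.
All moduli strictly greater than 1? No.
Verdict: Not stationary.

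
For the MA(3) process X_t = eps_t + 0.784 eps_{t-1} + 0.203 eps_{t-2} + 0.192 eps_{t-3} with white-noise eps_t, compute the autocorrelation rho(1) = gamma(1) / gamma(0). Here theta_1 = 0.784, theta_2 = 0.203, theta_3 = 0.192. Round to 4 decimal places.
\rho(1) = 0.5802

For an MA(q) process with theta_0 = 1, the autocovariance is
  gamma(k) = sigma^2 * sum_{i=0..q-k} theta_i * theta_{i+k},
and rho(k) = gamma(k) / gamma(0). Sigma^2 cancels.
  numerator   = (1)*(0.784) + (0.784)*(0.203) + (0.203)*(0.192) = 0.982128.
  denominator = (1)^2 + (0.784)^2 + (0.203)^2 + (0.192)^2 = 1.692729.
  rho(1) = 0.982128 / 1.692729 = 0.5802.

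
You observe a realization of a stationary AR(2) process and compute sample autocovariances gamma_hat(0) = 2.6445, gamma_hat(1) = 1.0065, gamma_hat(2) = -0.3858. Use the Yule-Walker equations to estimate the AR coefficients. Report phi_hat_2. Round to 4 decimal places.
\hat\phi_{2} = -0.3400

The Yule-Walker equations for an AR(p) process read, in matrix form,
  Gamma_p phi = r_p,   with   (Gamma_p)_{ij} = gamma(|i - j|),
                       (r_p)_i = gamma(i),   i,j = 1..p.
Substitute the sample gammas (Toeplitz matrix and right-hand side of size 2):
  Gamma_p = [[2.6445, 1.0065], [1.0065, 2.6445]]
  r_p     = [1.0065, -0.3858]
Written out:
  2.6445 phi_1 + 1.0065 phi_2 = 1.0065
  1.0065 phi_1 + 2.6445 phi_2 = -0.3858
Solve by Cramer's rule:
  det = gamma(0)^2 - gamma(1)^2 = (2.6445)^2 - (1.0065)^2 = 6.99338025 - 1.01304225 = 5.980338
  phi_hat_1 = [gamma(1) gamma(0) - gamma(1) gamma(2)] / det = [(1.0065)(2.6445) - (1.0065)(-0.3858)] / 5.980338 = 3.04999695 / 5.980338 = 0.51
  phi_hat_2 = [gamma(0) gamma(2) - gamma(1)^2] / det = [(2.6445)(-0.3858) - (1.0065)^2] / 5.980338 = -2.03329035 / 5.980338 = -0.34
So phi_hat = [0.5100, -0.3400].
Therefore phi_hat_2 = -0.3400.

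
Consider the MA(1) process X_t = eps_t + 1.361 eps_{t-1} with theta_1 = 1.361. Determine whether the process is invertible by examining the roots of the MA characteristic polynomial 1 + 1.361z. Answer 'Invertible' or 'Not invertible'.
\text{Not invertible}

The MA(q) characteristic polynomial is P(z) = 1 + 1.361z.
Invertibility requires all roots to lie outside the unit circle, i.e. |z| > 1 for every root.
This is linear in z: 1 + (1.361) z = 0  =>  z = -1/(1.361) = -0.734754,  |z| = 0.734754.
Moduli of all roots: 0.7348.
All moduli strictly greater than 1? No.
Verdict: Not invertible.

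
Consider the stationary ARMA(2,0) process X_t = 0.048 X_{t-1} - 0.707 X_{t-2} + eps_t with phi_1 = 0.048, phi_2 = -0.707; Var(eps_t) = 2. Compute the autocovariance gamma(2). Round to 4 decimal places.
\gamma(2) = -2.8240

Multiply the model equation by X_{t-k} and take expectations. With theta_0 = psi_0 = 1 and psi_j the MA(infinity) weights, this gives
  gamma(k) - sum_i phi_i gamma(k-i) = c_k,
  c_k = sigma^2 * sum_{j=k..q} theta_j psi_{j-k}   (c_k = 0 for k > q),
using gamma(-m) = gamma(m).
Pure AR (q = 0): c_0 = sigma^2 = 2, c_k = 0 for k >= 1.
Equations for k = 0, 1, 2 (AR order 2, c_2 = 0):
  (E0) gamma(0) = phi_1 gamma(1) + phi_2 gamma(2) + c_0
  (E1) gamma(1) = phi_1 gamma(0) + phi_2 gamma(1) + c_1
  (E2) gamma(2) = phi_1 gamma(1) + phi_2 gamma(0)
From (E1): gamma(1) = A gamma(0) + B with
  A = phi_1 / (1 - phi_2) = 0.048 / 1.707 = 0.02812,   B = c_1 / (1 - phi_2) = 0 / 1.707 = 0.
Insert (E2) into (E0): gamma(0) (1 - phi_2^2) = phi_1 (1 + phi_2) gamma(1) + c_0.
  phi_1 (1 + phi_2) = (0.048)(0.293) = 0.014064,   1 - phi_2^2 = 0.500151.
Replace gamma(1) by A gamma(0) + B and collect gamma(0):
  gamma(0) [0.500151 - (0.014064)(0.02812)] = c_0 = 2
  gamma(0) * 0.499756 = 2
  gamma(0) = 2 / 0.499756 = 4.001957.
  gamma(1) = A gamma(0) = (0.02812)(4.001957) = 0.112533.
  gamma(2) = phi_1 gamma(1) + phi_2 gamma(0) = (0.048)(0.112533) + (-0.707)(4.001957) = -2.823982.
Therefore gamma(2) = -2.8240 (to 4 decimal places).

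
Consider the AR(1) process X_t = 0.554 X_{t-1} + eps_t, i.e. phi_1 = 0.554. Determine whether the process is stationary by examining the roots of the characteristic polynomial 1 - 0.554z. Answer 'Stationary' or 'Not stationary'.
\text{Stationary}

The AR(p) characteristic polynomial is P(z) = 1 - 0.554z.
Stationarity requires all roots to lie outside the unit circle, i.e. |z| > 1 for every root.
This is linear in z: 1 + (-0.554) z = 0  =>  z = -1/(-0.554) = 1.805054,  |z| = 1.805054.
Moduli of all roots: 1.8051.
All moduli strictly greater than 1? Yes.
Verdict: Stationary.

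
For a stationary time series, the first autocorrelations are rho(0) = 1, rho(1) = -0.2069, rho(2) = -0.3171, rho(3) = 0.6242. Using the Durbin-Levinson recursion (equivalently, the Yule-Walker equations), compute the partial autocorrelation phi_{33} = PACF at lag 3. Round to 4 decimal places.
\phi_{33} = 0.5550

The PACF at lag k is phi_{kk}, the last component of the solution
to the Yule-Walker system G_k phi = r_k where
  (G_k)_{ij} = rho(|i - j|), (r_k)_i = rho(i), i,j = 1..k.
Equivalently, Durbin-Levinson gives phi_{kk} iteratively:
  phi_{11} = rho(1)
  phi_{kk} = [rho(k) - sum_{j=1..k-1} phi_{k-1,j} rho(k-j)]
            / [1 - sum_{j=1..k-1} phi_{k-1,j} rho(j)],
  phi_{k,j} = phi_{k-1,j} - phi_{kk} phi_{k-1,k-j},  j = 1..k-1.
Step k = 1:
  phi_11 = rho(1) = -0.2069.
Step k = 2:
  phi_22 = [rho(2) - phi_11 rho(1)] / [1 - phi_11 rho(1)] = [-0.3171 - (-0.2069)(-0.2069)] / [1 - (-0.2069)(-0.2069)]
         = -0.35990761 / 0.95719239 = -0.376003.
  Update: phi_21 = phi_11 - phi_22 phi_11 = -0.2069 - (-0.376003)(-0.2069) = -0.284695.
Step k = 3:
  phi_33 = [rho(3) - phi_21 rho(2) - phi_22 rho(1)] / [1 - phi_21 rho(1) - phi_22 rho(2)]
    numerator   = 0.6242 - (-0.284695)(-0.3171) - (-0.376003)(-0.2069) = 0.45612807
    denominator = 1 - (-0.284695)(-0.2069) - (-0.376003)(-0.3171) = 0.8218659
  phi_33 = 0.45612807 / 0.8218659 = 0.555.
Therefore phi_{33} = 0.5550.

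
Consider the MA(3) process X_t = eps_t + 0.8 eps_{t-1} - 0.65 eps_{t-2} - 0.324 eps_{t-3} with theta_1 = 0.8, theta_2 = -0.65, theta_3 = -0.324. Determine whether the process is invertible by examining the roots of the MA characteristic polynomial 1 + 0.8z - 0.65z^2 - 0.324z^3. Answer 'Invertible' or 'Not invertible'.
\text{Not invertible}

The MA(q) characteristic polynomial is P(z) = 1 + 0.8z - 0.65z^2 - 0.324z^3.
Invertibility requires all roots to lie outside the unit circle, i.e. |z| > 1 for every root.
Degree 3: look for a simple real root z0 first, then factor out (1 - z/z0) and solve the remaining quadratic.
Testing z0 = -2.5: P(-2.5) = 1 + (0.8)(-2.5) + (-0.65)(-2.5)^2 + (-0.324)(-2.5)^3
  = 1 + (-2) + (-4.0625) + (5.0625) = 0.  So z_0 = -2.5 is a root, |z_0| = 2.5.
Divide out the factor (1 + 0.4 z) = (1 - z/z0) (since 1/z0 = -0.4):
  P(z) = (1 + 0.4 z)(1 + (0.4) z + (-0.81) z^2)
  [check: z-coef 0.4 - (-0.4) = 0.8; z^2-coef -0.81 - (-0.4)(0.4) = -0.65; z^3-coef -(-0.4)(-0.81) = -0.324.]
Remaining roots from the quadratic factor 1 + (0.4) z + (-0.81) z^2:
  Set 1 + (0.4) z + (-0.81) z^2 = 0, i.e. a z^2 + b z + c = 0 with a = -0.81, b = 0.4, c = 1.
  Discriminant D = b^2 - 4ac = (0.4)^2 - 4*(-0.81)*1 = 0.16 - (-3.24) = 3.4.
  D >= 0, so the roots are real: z = (-b +/- sqrt(D)) / (2a) = (-0.4 +/- 1.843909) / (-1.62).
    z_1 = (-0.4 + 1.843909) / (-1.62) = -0.8913,   |z_1| = 0.8913.
    z_2 = (-0.4 - 1.843909) / (-1.62) = 1.3851,   |z_2| = 1.3851.
Moduli of all roots: 2.5000, 0.8913, 1.3851.
All moduli strictly greater than 1? No.
Verdict: Not invertible.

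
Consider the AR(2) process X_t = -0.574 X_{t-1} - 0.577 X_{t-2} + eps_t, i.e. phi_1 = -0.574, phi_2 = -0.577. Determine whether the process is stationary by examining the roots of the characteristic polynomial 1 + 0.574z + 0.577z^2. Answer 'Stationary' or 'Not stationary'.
\text{Stationary}

The AR(p) characteristic polynomial is P(z) = 1 + 0.574z + 0.577z^2.
Stationarity requires all roots to lie outside the unit circle, i.e. |z| > 1 for every root.
Set 1 + (0.574) z + (0.577) z^2 = 0, i.e. a z^2 + b z + c = 0 with a = 0.577, b = 0.574, c = 1.
Discriminant D = b^2 - 4ac = (0.574)^2 - 4*(0.577)*1 = 0.329476 - (2.308) = -1.978524.
D < 0, so the roots are the complex-conjugate pair z = (-b +/- i sqrt(-D)) / (2a) = -0.4974 +/- 1.2189i.
For a conjugate pair |z|^2 = z * conj(z) = (product of roots) = c/a = 1/(0.577) = 1.733102, so |z| = sqrt(1.733102) = 1.3165 for both roots.
Moduli of all roots: 1.3165, 1.3165.
All moduli strictly greater than 1? Yes.
Verdict: Stationary.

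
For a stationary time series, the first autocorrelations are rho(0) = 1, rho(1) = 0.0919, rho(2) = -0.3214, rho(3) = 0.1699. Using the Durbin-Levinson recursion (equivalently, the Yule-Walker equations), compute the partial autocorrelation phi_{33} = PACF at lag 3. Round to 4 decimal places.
\phi_{33} = 0.2720

The PACF at lag k is phi_{kk}, the last component of the solution
to the Yule-Walker system G_k phi = r_k where
  (G_k)_{ij} = rho(|i - j|), (r_k)_i = rho(i), i,j = 1..k.
Equivalently, Durbin-Levinson gives phi_{kk} iteratively:
  phi_{11} = rho(1)
  phi_{kk} = [rho(k) - sum_{j=1..k-1} phi_{k-1,j} rho(k-j)]
            / [1 - sum_{j=1..k-1} phi_{k-1,j} rho(j)],
  phi_{k,j} = phi_{k-1,j} - phi_{kk} phi_{k-1,k-j},  j = 1..k-1.
Step k = 1:
  phi_11 = rho(1) = 0.0919.
Step k = 2:
  phi_22 = [rho(2) - phi_11 rho(1)] / [1 - phi_11 rho(1)] = [-0.3214 - (0.0919)(0.0919)] / [1 - (0.0919)(0.0919)]
         = -0.32984561 / 0.99155439 = -0.332655.
  Update: phi_21 = phi_11 - phi_22 phi_11 = 0.0919 - (-0.332655)(0.0919) = 0.122471.
Step k = 3:
  phi_33 = [rho(3) - phi_21 rho(2) - phi_22 rho(1)] / [1 - phi_21 rho(1) - phi_22 rho(2)]
    numerator   = 0.1699 - (0.122471)(-0.3214) - (-0.332655)(0.0919) = 0.23983318
    denominator = 1 - (0.122471)(0.0919) - (-0.332655)(-0.3214) = 0.88182957
  phi_33 = 0.23983318 / 0.88182957 = 0.272.
Therefore phi_{33} = 0.2720.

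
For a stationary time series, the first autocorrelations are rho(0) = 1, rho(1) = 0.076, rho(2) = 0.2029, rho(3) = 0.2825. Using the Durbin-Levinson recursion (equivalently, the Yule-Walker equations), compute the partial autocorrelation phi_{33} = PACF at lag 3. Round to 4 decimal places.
\phi_{33} = 0.2670

The PACF at lag k is phi_{kk}, the last component of the solution
to the Yule-Walker system G_k phi = r_k where
  (G_k)_{ij} = rho(|i - j|), (r_k)_i = rho(i), i,j = 1..k.
Equivalently, Durbin-Levinson gives phi_{kk} iteratively:
  phi_{11} = rho(1)
  phi_{kk} = [rho(k) - sum_{j=1..k-1} phi_{k-1,j} rho(k-j)]
            / [1 - sum_{j=1..k-1} phi_{k-1,j} rho(j)],
  phi_{k,j} = phi_{k-1,j} - phi_{kk} phi_{k-1,k-j},  j = 1..k-1.
Step k = 1:
  phi_11 = rho(1) = 0.076.
Step k = 2:
  phi_22 = [rho(2) - phi_11 rho(1)] / [1 - phi_11 rho(1)] = [0.2029 - (0.076)(0.076)] / [1 - (0.076)(0.076)]
         = 0.197124 / 0.994224 = 0.198269.
  Update: phi_21 = phi_11 - phi_22 phi_11 = 0.076 - (0.198269)(0.076) = 0.060932.
Step k = 3:
  phi_33 = [rho(3) - phi_21 rho(2) - phi_22 rho(1)] / [1 - phi_21 rho(1) - phi_22 rho(2)]
    numerator   = 0.2825 - (0.060932)(0.2029) - (0.198269)(0.076) = 0.25506853
    denominator = 1 - (0.060932)(0.076) - (0.198269)(0.2029) = 0.95514038
  phi_33 = 0.25506853 / 0.95514038 = 0.267.
Therefore phi_{33} = 0.2670.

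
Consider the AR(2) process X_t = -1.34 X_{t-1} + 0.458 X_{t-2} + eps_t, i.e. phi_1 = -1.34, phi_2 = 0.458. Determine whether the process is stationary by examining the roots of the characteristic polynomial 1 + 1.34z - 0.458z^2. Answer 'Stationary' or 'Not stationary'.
\text{Not stationary}

The AR(p) characteristic polynomial is P(z) = 1 + 1.34z - 0.458z^2.
Stationarity requires all roots to lie outside the unit circle, i.e. |z| > 1 for every root.
Set 1 + (1.34) z + (-0.458) z^2 = 0, i.e. a z^2 + b z + c = 0 with a = -0.458, b = 1.34, c = 1.
Discriminant D = b^2 - 4ac = (1.34)^2 - 4*(-0.458)*1 = 1.7956 - (-1.832) = 3.6276.
D >= 0, so the roots are real: z = (-b +/- sqrt(D)) / (2a) = (-1.34 +/- 1.904626) / (-0.916).
  z_1 = (-1.34 + 1.904626) / (-0.916) = -0.6164,   |z_1| = 0.6164.
  z_2 = (-1.34 - 1.904626) / (-0.916) = 3.5422,   |z_2| = 3.5422.
Moduli of all roots: 0.6164, 3.5422.
All moduli strictly greater than 1? No.
Verdict: Not stationary.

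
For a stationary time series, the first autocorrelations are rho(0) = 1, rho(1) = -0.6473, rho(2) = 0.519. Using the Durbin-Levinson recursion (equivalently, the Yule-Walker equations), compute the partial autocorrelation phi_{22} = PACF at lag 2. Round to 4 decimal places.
\phi_{22} = 0.1721

The PACF at lag k is phi_{kk}, the last component of the solution
to the Yule-Walker system G_k phi = r_k where
  (G_k)_{ij} = rho(|i - j|), (r_k)_i = rho(i), i,j = 1..k.
Equivalently, Durbin-Levinson gives phi_{kk} iteratively:
  phi_{11} = rho(1)
  phi_{kk} = [rho(k) - sum_{j=1..k-1} phi_{k-1,j} rho(k-j)]
            / [1 - sum_{j=1..k-1} phi_{k-1,j} rho(j)],
  phi_{k,j} = phi_{k-1,j} - phi_{kk} phi_{k-1,k-j},  j = 1..k-1.
Step k = 1:
  phi_11 = rho(1) = -0.6473.
Step k = 2:
  phi_22 = [rho(2) - phi_11 rho(1)] / [1 - phi_11 rho(1)] = [0.519 - (-0.6473)(-0.6473)] / [1 - (-0.6473)(-0.6473)]
         = 0.10000271 / 0.58100271 = 0.1721.
Therefore phi_{22} = 0.1721.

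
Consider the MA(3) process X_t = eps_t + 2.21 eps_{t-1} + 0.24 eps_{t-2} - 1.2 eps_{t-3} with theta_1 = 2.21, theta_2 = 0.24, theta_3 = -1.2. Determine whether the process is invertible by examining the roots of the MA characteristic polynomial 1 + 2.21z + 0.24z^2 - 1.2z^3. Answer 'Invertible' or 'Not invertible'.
\text{Not invertible}

The MA(q) characteristic polynomial is P(z) = 1 + 2.21z + 0.24z^2 - 1.2z^3.
Invertibility requires all roots to lie outside the unit circle, i.e. |z| > 1 for every root.
Degree 3: look for a simple real root z0 first, then factor out (1 - z/z0) and solve the remaining quadratic.
Testing z0 = -0.8: P(-0.8) = 1 + (2.21)(-0.8) + (0.24)(-0.8)^2 + (-1.2)(-0.8)^3
  = 1 + (-1.768) + (0.1536) + (0.6144) = 0.  So z_0 = -0.8 is a root, |z_0| = 0.8.
Divide out the factor (1 + 1.25 z) = (1 - z/z0) (since 1/z0 = -1.25):
  P(z) = (1 + 1.25 z)(1 + (0.96) z + (-0.96) z^2)
  [check: z-coef 0.96 - (-1.25) = 2.21; z^2-coef -0.96 - (-1.25)(0.96) = 0.24; z^3-coef -(-1.25)(-0.96) = -1.2.]
Remaining roots from the quadratic factor 1 + (0.96) z + (-0.96) z^2:
  Set 1 + (0.96) z + (-0.96) z^2 = 0, i.e. a z^2 + b z + c = 0 with a = -0.96, b = 0.96, c = 1.
  Discriminant D = b^2 - 4ac = (0.96)^2 - 4*(-0.96)*1 = 0.9216 - (-3.84) = 4.7616.
  D >= 0, so the roots are real: z = (-b +/- sqrt(D)) / (2a) = (-0.96 +/- 2.182109) / (-1.92).
    z_1 = (-0.96 + 2.182109) / (-1.92) = -0.6365,   |z_1| = 0.6365.
    z_2 = (-0.96 - 2.182109) / (-1.92) = 1.6365,   |z_2| = 1.6365.
Moduli of all roots: 0.8000, 0.6365, 1.6365.
All moduli strictly greater than 1? No.
Verdict: Not invertible.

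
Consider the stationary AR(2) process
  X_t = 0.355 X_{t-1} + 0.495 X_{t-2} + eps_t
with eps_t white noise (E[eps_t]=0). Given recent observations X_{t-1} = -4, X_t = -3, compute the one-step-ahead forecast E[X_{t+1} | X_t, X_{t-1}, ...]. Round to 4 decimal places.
E[X_{t+1} \mid \mathcal F_t] = -3.0450

For an AR(p) model X_t = c + sum_i phi_i X_{t-i} + eps_t, the
one-step-ahead conditional mean is
  E[X_{t+1} | X_t, ...] = c + sum_i phi_i X_{t+1-i}.
Substitute known values:
  E[X_{t+1} | ...] = (0.355) * (-3) + (0.495) * (-4)
                   = -3.0450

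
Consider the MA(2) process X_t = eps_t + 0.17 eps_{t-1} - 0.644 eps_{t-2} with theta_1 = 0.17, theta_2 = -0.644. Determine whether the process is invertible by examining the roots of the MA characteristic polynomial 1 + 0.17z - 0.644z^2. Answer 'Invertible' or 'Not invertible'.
\text{Invertible}

The MA(q) characteristic polynomial is P(z) = 1 + 0.17z - 0.644z^2.
Invertibility requires all roots to lie outside the unit circle, i.e. |z| > 1 for every root.
Set 1 + (0.17) z + (-0.644) z^2 = 0, i.e. a z^2 + b z + c = 0 with a = -0.644, b = 0.17, c = 1.
Discriminant D = b^2 - 4ac = (0.17)^2 - 4*(-0.644)*1 = 0.0289 - (-2.576) = 2.6049.
D >= 0, so the roots are real: z = (-b +/- sqrt(D)) / (2a) = (-0.17 +/- 1.61397) / (-1.288).
  z_1 = (-0.17 + 1.61397) / (-1.288) = -1.1211,   |z_1| = 1.1211.
  z_2 = (-0.17 - 1.61397) / (-1.288) = 1.3851,   |z_2| = 1.3851.
Moduli of all roots: 1.1211, 1.3851.
All moduli strictly greater than 1? Yes.
Verdict: Invertible.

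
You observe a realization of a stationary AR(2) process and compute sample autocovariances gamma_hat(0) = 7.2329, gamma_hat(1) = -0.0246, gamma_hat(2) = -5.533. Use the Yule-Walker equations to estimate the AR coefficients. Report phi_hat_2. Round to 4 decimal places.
\hat\phi_{2} = -0.7650

The Yule-Walker equations for an AR(p) process read, in matrix form,
  Gamma_p phi = r_p,   with   (Gamma_p)_{ij} = gamma(|i - j|),
                       (r_p)_i = gamma(i),   i,j = 1..p.
Substitute the sample gammas (Toeplitz matrix and right-hand side of size 2):
  Gamma_p = [[7.2329, -0.0246], [-0.0246, 7.2329]]
  r_p     = [-0.0246, -5.533]
Written out:
  7.2329 phi_1 - 0.0246 phi_2 = -0.0246
  -0.0246 phi_1 + 7.2329 phi_2 = -5.533
Solve by Cramer's rule:
  det = gamma(0)^2 - gamma(1)^2 = (7.2329)^2 - (-0.0246)^2 = 52.31484241 - 0.00060516 = 52.31423725
  phi_hat_1 = [gamma(1) gamma(0) - gamma(1) gamma(2)] / det = [(-0.0246)(7.2329) - (-0.0246)(-5.533)] / 52.31423725 = -0.31404114 / 52.31423725 = -0.006
  phi_hat_2 = [gamma(0) gamma(2) - gamma(1)^2] / det = [(7.2329)(-5.533) - (-0.0246)^2] / 52.31423725 = -40.02024086 / 52.31423725 = -0.765
So phi_hat = [-0.0060, -0.7650].
Therefore phi_hat_2 = -0.7650.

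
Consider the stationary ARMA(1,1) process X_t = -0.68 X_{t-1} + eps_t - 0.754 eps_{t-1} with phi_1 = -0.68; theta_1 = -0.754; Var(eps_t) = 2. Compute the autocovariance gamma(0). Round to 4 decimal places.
\gamma(0) = 9.6501

Multiply the model equation by X_{t-k} and take expectations. With theta_0 = psi_0 = 1 and psi_j the MA(infinity) weights, this gives
  gamma(k) - sum_i phi_i gamma(k-i) = c_k,
  c_k = sigma^2 * sum_{j=k..q} theta_j psi_{j-k}   (c_k = 0 for k > q),
using gamma(-m) = gamma(m).
psi-weights needed (psi_j = theta_j + sum_i phi_i psi_{j-i}):
  psi_1 = theta_1 + phi_1 = -0.754 + (-0.68) = -1.434
Right-hand sides:
  c_0 = sigma^2 (1 + theta_1 psi_1) = 2 * (1 + (-0.754)(-1.434)) = 2 * 2.081236 = 4.162472
  c_1 = sigma^2 theta_1 = 2 * (-0.754) = -1.508
  c_2 = 0
Equations for k = 0 and k = 1 (AR order 1):
  gamma(0) = phi_1 gamma(1) + c_0
  gamma(1) = phi_1 gamma(0) + c_1
Substituting the second into the first: gamma(0) (1 - phi_1^2) = c_0 + phi_1 c_1, so
  gamma(0) = (c_0 + phi_1 c_1) / (1 - phi_1^2) = (4.162472 + (-0.68)(-1.508)) / (1 - (-0.68)^2) = 5.187912 / 0.5376 = 9.650134.
Therefore gamma(0) = 9.6501 (to 4 decimal places).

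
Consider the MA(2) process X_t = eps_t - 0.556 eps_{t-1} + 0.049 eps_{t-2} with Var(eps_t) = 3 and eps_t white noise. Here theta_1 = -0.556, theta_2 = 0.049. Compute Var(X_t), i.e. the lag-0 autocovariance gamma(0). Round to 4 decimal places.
\gamma(0) = 3.9346

For an MA(q) process X_t = eps_t + sum_i theta_i eps_{t-i} with
Var(eps_t) = sigma^2, the variance is
  gamma(0) = sigma^2 * (1 + sum_i theta_i^2).
  sum_i theta_i^2 = (-0.556)^2 + (0.049)^2 = 0.309136 + 0.002401 = 0.311537.
  gamma(0) = 3 * (1 + 0.311537) = 3 * 1.311537 = 3.934611, which rounds to 3.9346.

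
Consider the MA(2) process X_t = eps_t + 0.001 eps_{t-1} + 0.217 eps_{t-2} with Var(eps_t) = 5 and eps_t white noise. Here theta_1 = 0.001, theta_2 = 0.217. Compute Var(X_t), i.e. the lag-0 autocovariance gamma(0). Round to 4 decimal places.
\gamma(0) = 5.2355

For an MA(q) process X_t = eps_t + sum_i theta_i eps_{t-i} with
Var(eps_t) = sigma^2, the variance is
  gamma(0) = sigma^2 * (1 + sum_i theta_i^2).
  sum_i theta_i^2 = (0.001)^2 + (0.217)^2 = 0.000001 + 0.047089 = 0.04709.
  gamma(0) = 5 * (1 + 0.04709) = 5 * 1.04709 = 5.23545, which rounds to 5.2355.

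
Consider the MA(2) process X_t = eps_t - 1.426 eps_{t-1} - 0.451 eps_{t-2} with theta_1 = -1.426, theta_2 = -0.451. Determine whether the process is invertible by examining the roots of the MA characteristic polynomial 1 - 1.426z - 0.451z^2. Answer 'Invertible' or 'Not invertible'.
\text{Not invertible}

The MA(q) characteristic polynomial is P(z) = 1 - 1.426z - 0.451z^2.
Invertibility requires all roots to lie outside the unit circle, i.e. |z| > 1 for every root.
Set 1 + (-1.426) z + (-0.451) z^2 = 0, i.e. a z^2 + b z + c = 0 with a = -0.451, b = -1.426, c = 1.
Discriminant D = b^2 - 4ac = (-1.426)^2 - 4*(-0.451)*1 = 2.033476 - (-1.804) = 3.837476.
D >= 0, so the roots are real: z = (-b +/- sqrt(D)) / (2a) = (1.426 +/- 1.958948) / (-0.902).
  z_1 = (1.426 + 1.958948) / (-0.902) = -3.7527,   |z_1| = 3.7527.
  z_2 = (1.426 - 1.958948) / (-0.902) = 0.5909,   |z_2| = 0.5909.
Moduli of all roots: 3.7527, 0.5909.
All moduli strictly greater than 1? No.
Verdict: Not invertible.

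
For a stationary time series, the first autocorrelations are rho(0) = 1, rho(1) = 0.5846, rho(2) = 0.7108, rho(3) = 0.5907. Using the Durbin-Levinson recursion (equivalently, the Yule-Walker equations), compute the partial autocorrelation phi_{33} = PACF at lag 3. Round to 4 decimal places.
\phi_{33} = 0.1781

The PACF at lag k is phi_{kk}, the last component of the solution
to the Yule-Walker system G_k phi = r_k where
  (G_k)_{ij} = rho(|i - j|), (r_k)_i = rho(i), i,j = 1..k.
Equivalently, Durbin-Levinson gives phi_{kk} iteratively:
  phi_{11} = rho(1)
  phi_{kk} = [rho(k) - sum_{j=1..k-1} phi_{k-1,j} rho(k-j)]
            / [1 - sum_{j=1..k-1} phi_{k-1,j} rho(j)],
  phi_{k,j} = phi_{k-1,j} - phi_{kk} phi_{k-1,k-j},  j = 1..k-1.
Step k = 1:
  phi_11 = rho(1) = 0.5846.
Step k = 2:
  phi_22 = [rho(2) - phi_11 rho(1)] / [1 - phi_11 rho(1)] = [0.7108 - (0.5846)(0.5846)] / [1 - (0.5846)(0.5846)]
         = 0.36904284 / 0.65824284 = 0.560648.
  Update: phi_21 = phi_11 - phi_22 phi_11 = 0.5846 - (0.560648)(0.5846) = 0.256845.
Step k = 3:
  phi_33 = [rho(3) - phi_21 rho(2) - phi_22 rho(1)] / [1 - phi_21 rho(1) - phi_22 rho(2)]
    numerator   = 0.5907 - (0.256845)(0.7108) - (0.560648)(0.5846) = 0.08037955
    denominator = 1 - (0.256845)(0.5846) - (0.560648)(0.7108) = 0.45133954
  phi_33 = 0.08037955 / 0.45133954 = 0.1781.
Therefore phi_{33} = 0.1781.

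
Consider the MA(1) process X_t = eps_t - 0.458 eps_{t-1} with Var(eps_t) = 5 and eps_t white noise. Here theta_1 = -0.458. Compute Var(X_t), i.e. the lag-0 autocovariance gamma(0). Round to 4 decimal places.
\gamma(0) = 6.0488

For an MA(q) process X_t = eps_t + sum_i theta_i eps_{t-i} with
Var(eps_t) = sigma^2, the variance is
  gamma(0) = sigma^2 * (1 + sum_i theta_i^2).
  sum_i theta_i^2 = (-0.458)^2 = 0.209764.
  gamma(0) = 5 * (1 + 0.209764) = 5 * 1.209764 = 6.04882, which rounds to 6.0488.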